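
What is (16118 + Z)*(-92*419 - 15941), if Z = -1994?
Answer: -769602636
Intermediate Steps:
(16118 + Z)*(-92*419 - 15941) = (16118 - 1994)*(-92*419 - 15941) = 14124*(-38548 - 15941) = 14124*(-54489) = -769602636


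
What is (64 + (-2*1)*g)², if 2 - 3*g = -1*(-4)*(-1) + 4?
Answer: 35344/9 ≈ 3927.1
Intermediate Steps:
g = ⅔ (g = ⅔ - (-1*(-4)*(-1) + 4)/3 = ⅔ - (4*(-1) + 4)/3 = ⅔ - (-4 + 4)/3 = ⅔ - ⅓*0 = ⅔ + 0 = ⅔ ≈ 0.66667)
(64 + (-2*1)*g)² = (64 - 2*1*(⅔))² = (64 - 2*⅔)² = (64 - 4/3)² = (188/3)² = 35344/9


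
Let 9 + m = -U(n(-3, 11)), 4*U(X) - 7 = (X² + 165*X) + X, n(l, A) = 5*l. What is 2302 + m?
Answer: 5715/2 ≈ 2857.5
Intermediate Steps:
U(X) = 7/4 + X²/4 + 83*X/2 (U(X) = 7/4 + ((X² + 165*X) + X)/4 = 7/4 + (X² + 166*X)/4 = 7/4 + (X²/4 + 83*X/2) = 7/4 + X²/4 + 83*X/2)
m = 1111/2 (m = -9 - (7/4 + (5*(-3))²/4 + 83*(5*(-3))/2) = -9 - (7/4 + (¼)*(-15)² + (83/2)*(-15)) = -9 - (7/4 + (¼)*225 - 1245/2) = -9 - (7/4 + 225/4 - 1245/2) = -9 - 1*(-1129/2) = -9 + 1129/2 = 1111/2 ≈ 555.50)
2302 + m = 2302 + 1111/2 = 5715/2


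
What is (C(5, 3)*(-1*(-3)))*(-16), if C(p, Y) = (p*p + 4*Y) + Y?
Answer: -1920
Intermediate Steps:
C(p, Y) = p² + 5*Y (C(p, Y) = (p² + 4*Y) + Y = p² + 5*Y)
(C(5, 3)*(-1*(-3)))*(-16) = ((5² + 5*3)*(-1*(-3)))*(-16) = ((25 + 15)*3)*(-16) = (40*3)*(-16) = 120*(-16) = -1920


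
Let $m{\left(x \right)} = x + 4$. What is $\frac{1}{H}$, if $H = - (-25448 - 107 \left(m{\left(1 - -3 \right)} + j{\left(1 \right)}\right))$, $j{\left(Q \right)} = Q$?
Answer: $\frac{1}{26411} \approx 3.7863 \cdot 10^{-5}$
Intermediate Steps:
$m{\left(x \right)} = 4 + x$
$H = 26411$ ($H = - (-25448 - 107 \left(\left(4 + \left(1 - -3\right)\right) + 1\right)) = - (-25448 - 107 \left(\left(4 + \left(1 + 3\right)\right) + 1\right)) = - (-25448 - 107 \left(\left(4 + 4\right) + 1\right)) = - (-25448 - 107 \left(8 + 1\right)) = - (-25448 - 107 \cdot 9) = - (-25448 - 963) = \left(-1\right) \left(-26411\right) = 26411$)
$\frac{1}{H} = \frac{1}{26411}$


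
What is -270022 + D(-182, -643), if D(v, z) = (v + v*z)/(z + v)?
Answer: -74294998/275 ≈ -2.7016e+5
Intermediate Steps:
D(v, z) = (v + v*z)/(v + z)
-270022 + D(-182, -643) = -270022 - 182*(1 - 643)/(-182 - 643) = -270022 - 182*(-642)/(-825) = -270022 - 182*(-1/825)*(-642) = -270022 - 38948/275 = -74294998/275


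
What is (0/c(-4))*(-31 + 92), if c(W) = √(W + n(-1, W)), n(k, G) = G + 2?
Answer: 0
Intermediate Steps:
n(k, G) = 2 + G
c(W) = √(2 + 2*W) (c(W) = √(W + (2 + W)) = √(2 + 2*W))
(0/c(-4))*(-31 + 92) = (0/(√(2 + 2*(-4))))*(-31 + 92) = (0/(√(2 - 8)))*61 = (0/(√(-6)))*61 = (0/((I*√6)))*61 = (0*(-I*√6/6))*61 = 0*61 = 0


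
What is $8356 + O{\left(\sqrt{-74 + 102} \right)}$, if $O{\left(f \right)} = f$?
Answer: $8356 + 2 \sqrt{7} \approx 8361.3$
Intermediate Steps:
$8356 + O{\left(\sqrt{-74 + 102} \right)} = 8356 + \sqrt{-74 + 102} = 8356 + \sqrt{28} = 8356 + 2 \sqrt{7}$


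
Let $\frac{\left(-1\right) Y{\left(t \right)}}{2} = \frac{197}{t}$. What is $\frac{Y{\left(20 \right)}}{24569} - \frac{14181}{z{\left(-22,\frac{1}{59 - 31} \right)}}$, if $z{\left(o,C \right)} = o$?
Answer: $\frac{871031389}{1351295} \approx 644.59$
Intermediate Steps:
$Y{\left(t \right)} = - \frac{394}{t}$ ($Y{\left(t \right)} = - 2 \frac{197}{t} = - \frac{394}{t}$)
$\frac{Y{\left(20 \right)}}{24569} - \frac{14181}{z{\left(-22,\frac{1}{59 - 31} \right)}} = \frac{\left(-394\right) \frac{1}{20}}{24569} - \frac{14181}{-22} = \left(-394\right) \frac{1}{20} \cdot \frac{1}{24569} - - \frac{14181}{22} = \left(- \frac{197}{10}\right) \frac{1}{24569} + \frac{14181}{22} = - \frac{197}{245690} + \frac{14181}{22} = \frac{871031389}{1351295}$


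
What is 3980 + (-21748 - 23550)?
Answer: -41318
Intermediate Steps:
3980 + (-21748 - 23550) = 3980 - 45298 = -41318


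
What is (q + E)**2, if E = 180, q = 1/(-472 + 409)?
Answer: 128572921/3969 ≈ 32394.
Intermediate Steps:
q = -1/63 (q = 1/(-63) = -1/63 ≈ -0.015873)
(q + E)**2 = (-1/63 + 180)**2 = (11339/63)**2 = 128572921/3969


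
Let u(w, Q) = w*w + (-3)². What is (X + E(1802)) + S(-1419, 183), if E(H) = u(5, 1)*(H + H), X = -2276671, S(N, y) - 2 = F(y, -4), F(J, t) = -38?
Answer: -2154171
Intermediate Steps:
S(N, y) = -36 (S(N, y) = 2 - 38 = -36)
u(w, Q) = 9 + w² (u(w, Q) = w² + 9 = 9 + w²)
E(H) = 68*H (E(H) = (9 + 5²)*(H + H) = (9 + 25)*(2*H) = 34*(2*H) = 68*H)
(X + E(1802)) + S(-1419, 183) = (-2276671 + 68*1802) - 36 = (-2276671 + 122536) - 36 = -2154135 - 36 = -2154171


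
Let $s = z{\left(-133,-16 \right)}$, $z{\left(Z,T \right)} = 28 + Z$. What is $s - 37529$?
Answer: $-37634$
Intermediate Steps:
$s = -105$ ($s = 28 - 133 = -105$)
$s - 37529 = -105 - 37529 = -37634$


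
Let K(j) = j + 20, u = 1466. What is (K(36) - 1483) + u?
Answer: 39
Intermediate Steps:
K(j) = 20 + j
(K(36) - 1483) + u = ((20 + 36) - 1483) + 1466 = (56 - 1483) + 1466 = -1427 + 1466 = 39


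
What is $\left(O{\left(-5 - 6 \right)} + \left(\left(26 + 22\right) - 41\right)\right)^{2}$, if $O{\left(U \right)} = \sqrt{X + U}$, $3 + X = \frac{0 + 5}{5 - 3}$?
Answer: $\frac{\left(14 + i \sqrt{46}\right)^{2}}{4} \approx 37.5 + 47.476 i$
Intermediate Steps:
$X = - \frac{1}{2}$ ($X = -3 + \frac{0 + 5}{5 - 3} = -3 + \frac{5}{2} = - \frac{1}{2} \approx -0.5$)
$O{\left(U \right)} = \sqrt{- \frac{1}{2} + U}$
$\left(O{\left(-5 - 6 \right)} + \left(\left(26 + 22\right) - 41\right)\right)^{2} = \left(\frac{\sqrt{-2 + 4 \left(-5 - 6\right)}}{2} + \left(\left(26 + 22\right) - 41\right)\right)^{2} = \left(\frac{\sqrt{-2 + 4 \left(-5 - 6\right)}}{2} + \left(48 - 41\right)\right)^{2} = \left(\frac{\sqrt{-2 + 4 \left(-11\right)}}{2} + 7\right)^{2} = \left(\frac{\sqrt{-2 - 44}}{2} + 7\right)^{2} = \left(\frac{\sqrt{-46}}{2} + 7\right)^{2} = \left(\frac{i \sqrt{46}}{2} + 7\right)^{2} = \left(7 + \frac{i \sqrt{46}}{2}\right)^{2}$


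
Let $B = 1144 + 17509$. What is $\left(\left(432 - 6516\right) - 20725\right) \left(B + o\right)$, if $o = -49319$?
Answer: $822124794$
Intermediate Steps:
$B = 18653$
$\left(\left(432 - 6516\right) - 20725\right) \left(B + o\right) = \left(\left(432 - 6516\right) - 20725\right) \left(18653 - 49319\right) = \left(-6084 - 20725\right) \left(-30666\right) = \left(-26809\right) \left(-30666\right) = 822124794$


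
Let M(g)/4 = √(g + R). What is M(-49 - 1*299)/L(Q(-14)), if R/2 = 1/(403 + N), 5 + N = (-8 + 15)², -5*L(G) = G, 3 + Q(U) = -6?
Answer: 20*I*√69532638/4023 ≈ 41.455*I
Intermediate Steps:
Q(U) = -9 (Q(U) = -3 - 6 = -9)
L(G) = -G/5
N = 44 (N = -5 + (-8 + 15)² = -5 + 7² = -5 + 49 = 44)
R = 2/447 (R = 2/(403 + 44) = 2/447 ≈ 0.0044743)
M(g) = 4*√(2/447 + g) (M(g) = 4*√(g + 2/447) = 4*√(2/447 + g))
M(-49 - 1*299)/L(Q(-14)) = (4*√(894 + 199809*(-49 - 1*299))/447)/((-⅕*(-9))) = (4*√(894 + 199809*(-49 - 299))/447)/(9/5) = (4*√(894 + 199809*(-348))/447)*(5/9) = (4*√(894 - 69533532)/447)*(5/9) = (4*√(-69532638)/447)*(5/9) = (4*(I*√69532638)/447)*(5/9) = (4*I*√69532638/447)*(5/9) = 20*I*√69532638/4023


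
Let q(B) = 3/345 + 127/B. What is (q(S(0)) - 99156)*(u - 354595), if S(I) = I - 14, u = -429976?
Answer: 125261272217821/1610 ≈ 7.7802e+10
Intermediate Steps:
S(I) = -14 + I
q(B) = 1/115 + 127/B (q(B) = 3*(1/345) + 127/B = 1/115 + 127/B)
(q(S(0)) - 99156)*(u - 354595) = ((14605 + (-14 + 0))/(115*(-14 + 0)) - 99156)*(-429976 - 354595) = ((1/115)*(14605 - 14)/(-14) - 99156)*(-784571) = ((1/115)*(-1/14)*14591 - 99156)*(-784571) = (-14591/1610 - 99156)*(-784571) = -159655751/1610*(-784571) = 125261272217821/1610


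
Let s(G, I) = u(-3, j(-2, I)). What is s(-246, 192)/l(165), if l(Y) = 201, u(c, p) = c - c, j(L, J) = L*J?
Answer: 0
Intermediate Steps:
j(L, J) = J*L
u(c, p) = 0
s(G, I) = 0
s(-246, 192)/l(165) = 0/201 = 0*(1/201) = 0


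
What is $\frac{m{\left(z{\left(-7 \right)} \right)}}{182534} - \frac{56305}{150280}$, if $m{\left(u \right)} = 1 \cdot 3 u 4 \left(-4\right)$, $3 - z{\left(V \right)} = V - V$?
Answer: $- \frac{1029921719}{2743120952} \approx -0.37546$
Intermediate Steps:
$z{\left(V \right)} = 3$ ($z{\left(V \right)} = 3 - \left(V - V\right) = 3 - 0 = 3 + 0 = 3$)
$m{\left(u \right)} = - 48 u$ ($m{\left(u \right)} = 3 u 4 \left(-4\right) = 12 u \left(-4\right) = - 48 u$)
$\frac{m{\left(z{\left(-7 \right)} \right)}}{182534} - \frac{56305}{150280} = \frac{\left(-48\right) 3}{182534} - \frac{56305}{150280} = \left(-144\right) \frac{1}{182534} - \frac{11261}{30056} = - \frac{72}{91267} - \frac{11261}{30056} = - \frac{1029921719}{2743120952}$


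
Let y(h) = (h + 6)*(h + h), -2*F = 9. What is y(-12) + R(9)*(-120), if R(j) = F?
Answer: 684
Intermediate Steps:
F = -9/2 (F = -½*9 = -9/2 ≈ -4.5000)
R(j) = -9/2
y(h) = 2*h*(6 + h) (y(h) = (6 + h)*(2*h) = 2*h*(6 + h))
y(-12) + R(9)*(-120) = 2*(-12)*(6 - 12) - 9/2*(-120) = 2*(-12)*(-6) + 540 = 144 + 540 = 684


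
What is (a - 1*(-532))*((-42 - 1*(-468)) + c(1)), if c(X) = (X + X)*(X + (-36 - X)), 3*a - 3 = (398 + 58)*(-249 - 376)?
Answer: -33441318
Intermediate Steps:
a = -94999 (a = 1 + ((398 + 58)*(-249 - 376))/3 = 1 + (456*(-625))/3 = 1 + (1/3)*(-285000) = 1 - 95000 = -94999)
c(X) = -72*X (c(X) = (2*X)*(-36) = -72*X)
(a - 1*(-532))*((-42 - 1*(-468)) + c(1)) = (-94999 - 1*(-532))*((-42 - 1*(-468)) - 72*1) = (-94999 + 532)*((-42 + 468) - 72) = -94467*(426 - 72) = -94467*354 = -33441318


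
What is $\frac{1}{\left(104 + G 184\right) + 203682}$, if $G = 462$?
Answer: $\frac{1}{288794} \approx 3.4627 \cdot 10^{-6}$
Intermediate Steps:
$\frac{1}{\left(104 + G 184\right) + 203682} = \frac{1}{\left(104 + 462 \cdot 184\right) + 203682} = \frac{1}{\left(104 + 85008\right) + 203682} = \frac{1}{85112 + 203682} = \frac{1}{288794}$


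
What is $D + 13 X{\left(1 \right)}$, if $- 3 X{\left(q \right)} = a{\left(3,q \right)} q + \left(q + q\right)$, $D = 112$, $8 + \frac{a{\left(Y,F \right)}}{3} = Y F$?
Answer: $\frac{505}{3} \approx 168.33$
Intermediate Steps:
$a{\left(Y,F \right)} = -24 + 3 F Y$ ($a{\left(Y,F \right)} = -24 + 3 Y F = -24 + 3 F Y$)
$X{\left(q \right)} = - \frac{2 q}{3} - \frac{q \left(-24 + 9 q\right)}{3}$ ($X{\left(q \right)} = - \frac{\left(-24 + 3 q 3\right) q + \left(q + q\right)}{3} = - \frac{\left(-24 + 9 q\right) q + 2 q}{3} = - \frac{q \left(-24 + 9 q\right) + 2 q}{3} = - \frac{2 q + q \left(-24 + 9 q\right)}{3} = - \frac{2 q}{3} - \frac{q \left(-24 + 9 q\right)}{3}$)
$D + 13 X{\left(1 \right)} = 112 + 13 \cdot \frac{1}{3} \cdot 1 \left(22 - 9\right) = 112 + 13 \cdot \frac{1}{3} \cdot 1 \cdot 13 = 112 + 13 \cdot \frac{13}{3} = 112 + \frac{169}{3} = \frac{505}{3}$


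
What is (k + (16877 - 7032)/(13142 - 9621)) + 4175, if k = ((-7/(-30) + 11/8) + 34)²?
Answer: 276112568609/50702400 ≈ 5445.8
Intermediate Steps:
k = 18258529/14400 (k = ((-7*(-1/30) + 11*(⅛)) + 34)² = ((7/30 + 11/8) + 34)² = (193/120 + 34)² = (4273/120)² = 18258529/14400 ≈ 1268.0)
(k + (16877 - 7032)/(13142 - 9621)) + 4175 = (18258529/14400 + (16877 - 7032)/(13142 - 9621)) + 4175 = (18258529/14400 + 9845/3521) + 4175 = 64430048609/50702400 + 4175 = 276112568609/50702400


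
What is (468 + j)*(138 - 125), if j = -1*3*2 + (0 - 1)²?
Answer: 6019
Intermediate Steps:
j = -5 (j = -3*2 + (-1)² = -6 + 1 = -5)
(468 + j)*(138 - 125) = (468 - 5)*(138 - 125) = 463*13 = 6019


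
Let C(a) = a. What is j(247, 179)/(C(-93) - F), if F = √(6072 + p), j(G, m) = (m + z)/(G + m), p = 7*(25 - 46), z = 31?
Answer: -1085/64468 + 175*√237/193404 ≈ -0.0029002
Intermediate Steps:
p = -147 (p = 7*(-21) = -147)
j(G, m) = (31 + m)/(G + m) (j(G, m) = (m + 31)/(G + m) = (31 + m)/(G + m))
F = 5*√237 (F = √(6072 - 147) = √5925 = 5*√237 ≈ 76.974)
j(247, 179)/(C(-93) - F) = ((31 + 179)/(247 + 179))/(-93 - 5*√237) = (210/426)/(-93 - 5*√237) = ((1/426)*210)/(-93 - 5*√237) = 35/(71*(-93 - 5*√237))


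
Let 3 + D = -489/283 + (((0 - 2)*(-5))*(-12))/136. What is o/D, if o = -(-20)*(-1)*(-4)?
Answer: -384880/26991 ≈ -14.260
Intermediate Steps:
o = 80 (o = -4*5*(-4) = -20*(-4) = 80)
D = -26991/4811 (D = -3 + (-489/283 + (((0 - 2)*(-5))*(-12))/136) = -3 + (-489*1/283 + (-2*(-5)*(-12))*(1/136)) = -3 + (-489/283 + (10*(-12))*(1/136)) = -3 + (-489/283 - 120*1/136) = -3 + (-489/283 - 15/17) = -3 - 12558/4811 = -26991/4811 ≈ -5.6103)
o/D = 80/(-26991/4811) = 80*(-4811/26991) = -384880/26991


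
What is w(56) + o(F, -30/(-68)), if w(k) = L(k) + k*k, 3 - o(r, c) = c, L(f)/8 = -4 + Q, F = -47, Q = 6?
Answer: 107255/34 ≈ 3154.6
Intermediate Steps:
L(f) = 16 (L(f) = 8*(-4 + 6) = 8*2 = 16)
o(r, c) = 3 - c
w(k) = 16 + k² (w(k) = 16 + k*k = 16 + k²)
w(56) + o(F, -30/(-68)) = (16 + 56²) + (3 - (-30)/(-68)) = (16 + 3136) + (3 - (-30)*(-1)/68) = 3152 + (3 - 1*15/34) = 3152 + (3 - 15/34) = 3152 + 87/34 = 107255/34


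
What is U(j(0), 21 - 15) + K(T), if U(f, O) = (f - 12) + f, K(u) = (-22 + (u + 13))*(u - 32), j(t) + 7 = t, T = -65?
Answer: 7152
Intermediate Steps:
j(t) = -7 + t
K(u) = (-32 + u)*(-9 + u) (K(u) = (-22 + (13 + u))*(-32 + u) = (-9 + u)*(-32 + u) = (-32 + u)*(-9 + u))
U(f, O) = -12 + 2*f (U(f, O) = (-12 + f) + f = -12 + 2*f)
U(j(0), 21 - 15) + K(T) = (-12 + 2*(-7 + 0)) + (288 + (-65)² - 41*(-65)) = (-12 + 2*(-7)) + (288 + 4225 + 2665) = (-12 - 14) + 7178 = -26 + 7178 = 7152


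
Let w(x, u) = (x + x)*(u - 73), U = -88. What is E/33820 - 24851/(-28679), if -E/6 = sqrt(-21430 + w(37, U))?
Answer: 24851/28679 - 12*I*sqrt(521)/8455 ≈ 0.86652 - 0.032396*I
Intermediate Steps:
w(x, u) = 2*x*(-73 + u) (w(x, u) = (2*x)*(-73 + u) = 2*x*(-73 + u))
E = -48*I*sqrt(521) (E = -6*sqrt(-21430 + 2*37*(-73 - 88)) = -6*sqrt(-21430 + 2*37*(-161)) = -6*sqrt(-21430 - 11914) = -48*I*sqrt(521) ≈ -1095.6*I)
E/33820 - 24851/(-28679) = -48*I*sqrt(521)/33820 - 24851/(-28679) = -48*I*sqrt(521)*(1/33820) - 24851*(-1/28679) = -12*I*sqrt(521)/8455 + 24851/28679 = 24851/28679 - 12*I*sqrt(521)/8455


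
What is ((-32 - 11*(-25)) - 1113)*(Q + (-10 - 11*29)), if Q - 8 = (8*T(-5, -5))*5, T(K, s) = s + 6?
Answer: 244470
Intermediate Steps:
T(K, s) = 6 + s
Q = 48 (Q = 8 + (8*(6 - 5))*5 = 8 + (8*1)*5 = 8 + 8*5 = 8 + 40 = 48)
((-32 - 11*(-25)) - 1113)*(Q + (-10 - 11*29)) = ((-32 - 11*(-25)) - 1113)*(48 + (-10 - 11*29)) = ((-32 + 275) - 1113)*(48 + (-10 - 319)) = (243 - 1113)*(48 - 329) = -870*(-281) = 244470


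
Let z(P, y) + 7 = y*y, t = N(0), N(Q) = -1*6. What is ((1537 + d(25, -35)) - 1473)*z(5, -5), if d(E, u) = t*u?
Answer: 4932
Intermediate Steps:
N(Q) = -6
t = -6
z(P, y) = -7 + y**2 (z(P, y) = -7 + y*y = -7 + y**2)
d(E, u) = -6*u
((1537 + d(25, -35)) - 1473)*z(5, -5) = ((1537 - 6*(-35)) - 1473)*(-7 + (-5)**2) = ((1537 + 210) - 1473)*(-7 + 25) = (1747 - 1473)*18 = 274*18 = 4932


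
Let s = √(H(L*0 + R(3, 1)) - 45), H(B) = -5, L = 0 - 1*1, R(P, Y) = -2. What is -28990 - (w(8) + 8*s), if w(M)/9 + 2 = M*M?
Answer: -29548 - 40*I*√2 ≈ -29548.0 - 56.569*I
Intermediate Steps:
w(M) = -18 + 9*M² (w(M) = -18 + 9*(M*M) = -18 + 9*M²)
L = -1 (L = 0 - 1 = -1)
s = 5*I*√2 (s = √(-5 - 45) = √(-50) = 5*I*√2 ≈ 7.0711*I)
-28990 - (w(8) + 8*s) = -28990 - ((-18 + 9*8²) + 8*(5*I*√2)) = -28990 - ((-18 + 9*64) + 40*I*√2) = -28990 - ((-18 + 576) + 40*I*√2) = -28990 - (558 + 40*I*√2) = -28990 + (-558 - 40*I*√2) = -29548 - 40*I*√2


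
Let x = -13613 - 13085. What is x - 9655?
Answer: -36353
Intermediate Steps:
x = -26698
x - 9655 = -26698 - 9655 = -36353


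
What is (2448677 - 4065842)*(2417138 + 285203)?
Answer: -4370131283265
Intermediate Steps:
(2448677 - 4065842)*(2417138 + 285203) = -1617165*2702341 = -4370131283265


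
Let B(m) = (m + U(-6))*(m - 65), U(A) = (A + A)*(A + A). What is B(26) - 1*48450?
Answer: -55080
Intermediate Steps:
U(A) = 4*A**2 (U(A) = (2*A)*(2*A) = 4*A**2)
B(m) = (-65 + m)*(144 + m) (B(m) = (m + 4*(-6)**2)*(m - 65) = (m + 4*36)*(-65 + m) = (m + 144)*(-65 + m) = (144 + m)*(-65 + m) = (-65 + m)*(144 + m))
B(26) - 1*48450 = (-9360 + 26**2 + 79*26) - 1*48450 = (-9360 + 676 + 2054) - 48450 = -6630 - 48450 = -55080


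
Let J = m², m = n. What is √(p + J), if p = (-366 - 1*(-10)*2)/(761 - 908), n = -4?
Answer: √8094/21 ≈ 4.2841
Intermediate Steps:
p = 346/147 (p = (-366 + 10*2)/(-147) = (-366 + 20)*(-1/147) = -346*(-1/147) = 346/147 ≈ 2.3537)
m = -4
J = 16 (J = (-4)² = 16)
√(p + J) = √(346/147 + 16) = √(2698/147) = √8094/21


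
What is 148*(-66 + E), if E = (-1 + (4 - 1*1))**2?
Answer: -9176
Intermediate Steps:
E = 4 (E = (-1 + (4 - 1))**2 = (-1 + 3)**2 = 2**2 = 4)
148*(-66 + E) = 148*(-66 + 4) = 148*(-62) = -9176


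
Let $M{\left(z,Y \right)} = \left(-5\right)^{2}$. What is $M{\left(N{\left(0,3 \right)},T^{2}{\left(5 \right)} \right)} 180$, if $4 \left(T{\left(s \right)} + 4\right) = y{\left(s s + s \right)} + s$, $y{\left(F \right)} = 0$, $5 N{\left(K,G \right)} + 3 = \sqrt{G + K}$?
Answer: $4500$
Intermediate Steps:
$N{\left(K,G \right)} = - \frac{3}{5} + \frac{\sqrt{G + K}}{5}$
$T{\left(s \right)} = -4 + \frac{s}{4}$ ($T{\left(s \right)} = -4 + \frac{0 + s}{4} = -4 + \frac{s}{4}$)
$M{\left(z,Y \right)} = 25$
$M{\left(N{\left(0,3 \right)},T^{2}{\left(5 \right)} \right)} 180 = 25 \cdot 180 = 4500$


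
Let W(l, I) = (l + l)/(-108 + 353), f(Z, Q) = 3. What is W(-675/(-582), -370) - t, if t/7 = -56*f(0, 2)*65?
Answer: 363319365/4753 ≈ 76440.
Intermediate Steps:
W(l, I) = 2*l/245 (W(l, I) = (2*l)/245 = (2*l)*(1/245) = 2*l/245)
t = -76440 (t = 7*(-56*3*65) = 7*(-168*65) = 7*(-10920) = -76440)
W(-675/(-582), -370) - t = 2*(-675/(-582))/245 - 1*(-76440) = 2*(-675*(-1/582))/245 + 76440 = (2/245)*(225/194) + 76440 = 45/4753 + 76440 = 363319365/4753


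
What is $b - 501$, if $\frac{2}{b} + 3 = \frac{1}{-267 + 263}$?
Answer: $- \frac{6521}{13} \approx -501.62$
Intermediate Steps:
$b = - \frac{8}{13}$ ($b = \frac{2}{-3 + \frac{1}{-267 + 263}} = \frac{2}{-3 + \frac{1}{-4}} = \frac{2}{-3 - \frac{1}{4}} = \frac{2}{- \frac{13}{4}} = 2 \left(- \frac{4}{13}\right) = - \frac{8}{13} \approx -0.61539$)
$b - 501 = - \frac{8}{13} - 501 = - \frac{6521}{13}$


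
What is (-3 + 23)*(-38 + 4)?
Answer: -680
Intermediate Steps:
(-3 + 23)*(-38 + 4) = 20*(-34) = -680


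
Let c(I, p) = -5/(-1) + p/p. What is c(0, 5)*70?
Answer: 420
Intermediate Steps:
c(I, p) = 6 (c(I, p) = -5*(-1) + 1 = 5 + 1 = 6)
c(0, 5)*70 = 6*70 = 420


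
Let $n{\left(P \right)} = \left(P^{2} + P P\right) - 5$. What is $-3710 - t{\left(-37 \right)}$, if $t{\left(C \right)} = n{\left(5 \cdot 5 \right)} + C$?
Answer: $-4918$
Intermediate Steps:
$n{\left(P \right)} = -5 + 2 P^{2}$ ($n{\left(P \right)} = \left(P^{2} + P^{2}\right) - 5 = 2 P^{2} - 5 = -5 + 2 P^{2}$)
$t{\left(C \right)} = 1245 + C$ ($t{\left(C \right)} = \left(-5 + 2 \left(5 \cdot 5\right)^{2}\right) + C = \left(-5 + 2 \cdot 25^{2}\right) + C = \left(-5 + 2 \cdot 625\right) + C = \left(-5 + 1250\right) + C = 1245 + C$)
$-3710 - t{\left(-37 \right)} = -3710 - \left(1245 - 37\right) = -3710 - 1208 = -4918$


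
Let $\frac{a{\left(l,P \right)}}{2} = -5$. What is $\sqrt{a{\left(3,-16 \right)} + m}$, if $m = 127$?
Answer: $3 \sqrt{13} \approx 10.817$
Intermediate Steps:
$a{\left(l,P \right)} = -10$ ($a{\left(l,P \right)} = 2 \left(-5\right) = -10$)
$\sqrt{a{\left(3,-16 \right)} + m} = \sqrt{-10 + 127} = \sqrt{117} = 3 \sqrt{13}$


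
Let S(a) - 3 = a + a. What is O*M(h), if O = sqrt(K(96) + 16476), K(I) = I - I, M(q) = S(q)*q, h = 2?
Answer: 28*sqrt(4119) ≈ 1797.0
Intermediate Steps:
S(a) = 3 + 2*a (S(a) = 3 + (a + a) = 3 + 2*a)
M(q) = q*(3 + 2*q) (M(q) = (3 + 2*q)*q = q*(3 + 2*q))
K(I) = 0
O = 2*sqrt(4119) (O = sqrt(0 + 16476) = sqrt(16476) = 2*sqrt(4119) ≈ 128.36)
O*M(h) = (2*sqrt(4119))*(2*(3 + 2*2)) = (2*sqrt(4119))*(2*(3 + 4)) = (2*sqrt(4119))*(2*7) = (2*sqrt(4119))*14 = 28*sqrt(4119)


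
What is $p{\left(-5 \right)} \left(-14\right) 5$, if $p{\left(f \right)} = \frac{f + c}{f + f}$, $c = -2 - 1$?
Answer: $-56$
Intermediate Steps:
$c = -3$
$p{\left(f \right)} = \frac{-3 + f}{2 f}$ ($p{\left(f \right)} = \frac{f - 3}{f + f} = \frac{-3 + f}{2 f}$)
$p{\left(-5 \right)} \left(-14\right) 5 = \frac{-3 - 5}{2 \left(-5\right)} \left(-14\right) 5 = \frac{1}{2} \left(- \frac{1}{5}\right) \left(-8\right) \left(-14\right) 5 = \frac{4}{5} \left(-14\right) 5 = \left(- \frac{56}{5}\right) 5 = -56$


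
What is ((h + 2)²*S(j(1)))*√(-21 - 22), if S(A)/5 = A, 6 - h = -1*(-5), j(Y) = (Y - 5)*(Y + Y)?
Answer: -360*I*√43 ≈ -2360.7*I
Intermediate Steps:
j(Y) = 2*Y*(-5 + Y) (j(Y) = (-5 + Y)*(2*Y) = 2*Y*(-5 + Y))
h = 1 (h = 6 - (-1)*(-5) = 6 - 1*5 = 6 - 5 = 1)
S(A) = 5*A
((h + 2)²*S(j(1)))*√(-21 - 22) = ((1 + 2)²*(5*(2*1*(-5 + 1))))*√(-21 - 22) = (3²*(5*(2*1*(-4))))*√(-43) = (9*(5*(-8)))*(I*√43) = (9*(-40))*(I*√43) = -360*I*√43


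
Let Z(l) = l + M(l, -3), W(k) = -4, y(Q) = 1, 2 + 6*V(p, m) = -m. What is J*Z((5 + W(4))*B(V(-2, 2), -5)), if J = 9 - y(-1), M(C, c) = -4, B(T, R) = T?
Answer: -112/3 ≈ -37.333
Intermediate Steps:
V(p, m) = -⅓ - m/6 (V(p, m) = -⅓ + (-m)/6 = -⅓ - m/6)
Z(l) = -4 + l (Z(l) = l - 4 = -4 + l)
J = 8 (J = 9 - 1*1 = 9 - 1 = 8)
J*Z((5 + W(4))*B(V(-2, 2), -5)) = 8*(-4 + (5 - 4)*(-⅓ - ⅙*2)) = 8*(-4 + 1*(-⅓ - ⅓)) = 8*(-4 + 1*(-⅔)) = 8*(-4 - ⅔) = 8*(-14/3) = -112/3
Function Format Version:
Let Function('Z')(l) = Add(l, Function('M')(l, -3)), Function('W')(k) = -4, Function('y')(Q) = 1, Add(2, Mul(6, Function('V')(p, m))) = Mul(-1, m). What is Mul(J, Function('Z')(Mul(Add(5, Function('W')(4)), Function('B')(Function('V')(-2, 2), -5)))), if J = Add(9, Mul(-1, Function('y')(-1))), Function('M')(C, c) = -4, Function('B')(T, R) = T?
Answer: Rational(-112, 3) ≈ -37.333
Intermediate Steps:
Function('V')(p, m) = Add(Rational(-1, 3), Mul(Rational(-1, 6), m)) (Function('V')(p, m) = Add(Rational(-1, 3), Mul(Rational(1, 6), Mul(-1, m))) = Add(Rational(-1, 3), Mul(Rational(-1, 6), m)))
Function('Z')(l) = Add(-4, l) (Function('Z')(l) = Add(l, -4) = Add(-4, l))
J = 8 (J = Add(9, Mul(-1, 1)) = Add(9, -1) = 8)
Mul(J, Function('Z')(Mul(Add(5, Function('W')(4)), Function('B')(Function('V')(-2, 2), -5)))) = Mul(8, Add(-4, Mul(Add(5, -4), Add(Rational(-1, 3), Mul(Rational(-1, 6), 2))))) = Mul(8, Add(-4, Mul(1, Add(Rational(-1, 3), Rational(-1, 3))))) = Mul(8, Add(-4, Mul(1, Rational(-2, 3)))) = Mul(8, Add(-4, Rational(-2, 3))) = Mul(8, Rational(-14, 3)) = Rational(-112, 3)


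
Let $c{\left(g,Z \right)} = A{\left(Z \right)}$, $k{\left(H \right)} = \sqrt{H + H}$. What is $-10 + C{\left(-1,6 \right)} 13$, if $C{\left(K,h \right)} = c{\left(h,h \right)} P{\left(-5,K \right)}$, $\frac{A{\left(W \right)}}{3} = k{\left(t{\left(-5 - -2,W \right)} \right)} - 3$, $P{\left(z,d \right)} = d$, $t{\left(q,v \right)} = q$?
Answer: $107 - 39 i \sqrt{6} \approx 107.0 - 95.53 i$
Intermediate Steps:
$k{\left(H \right)} = \sqrt{2} \sqrt{H}$ ($k{\left(H \right)} = \sqrt{2 H} = \sqrt{2} \sqrt{H}$)
$A{\left(W \right)} = -9 + 3 i \sqrt{6}$ ($A{\left(W \right)} = 3 \left(\sqrt{2} \sqrt{-5 - -2} - 3\right) = 3 \left(\sqrt{2} \sqrt{-5 + 2} - 3\right) = 3 \left(\sqrt{2} \sqrt{-3} - 3\right) = 3 \left(\sqrt{2} i \sqrt{3} - 3\right) = 3 \left(i \sqrt{6} - 3\right) = 3 \left(-3 + i \sqrt{6}\right) = -9 + 3 i \sqrt{6}$)
$c{\left(g,Z \right)} = -9 + 3 i \sqrt{6}$
$C{\left(K,h \right)} = K \left(-9 + 3 i \sqrt{6}\right)$ ($C{\left(K,h \right)} = \left(-9 + 3 i \sqrt{6}\right) K = K \left(-9 + 3 i \sqrt{6}\right)$)
$-10 + C{\left(-1,6 \right)} 13 = -10 + 3 \left(-1\right) \left(-3 + i \sqrt{6}\right) 13 = -10 + \left(9 - 3 i \sqrt{6}\right) 13 = -10 + \left(117 - 39 i \sqrt{6}\right) = 107 - 39 i \sqrt{6}$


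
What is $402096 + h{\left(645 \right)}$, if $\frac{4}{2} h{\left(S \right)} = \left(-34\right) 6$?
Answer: $401994$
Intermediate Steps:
$h{\left(S \right)} = -102$ ($h{\left(S \right)} = \frac{\left(-34\right) 6}{2} = \frac{1}{2} \left(-204\right) = -102$)
$402096 + h{\left(645 \right)} = 402096 - 102 = 401994$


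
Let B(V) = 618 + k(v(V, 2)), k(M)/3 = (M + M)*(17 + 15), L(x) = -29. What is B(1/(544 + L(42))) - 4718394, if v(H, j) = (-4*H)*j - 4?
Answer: -2430051696/515 ≈ -4.7185e+6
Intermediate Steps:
v(H, j) = -4 - 4*H*j (v(H, j) = -4*H*j - 4 = -4 - 4*H*j)
k(M) = 192*M (k(M) = 3*((M + M)*(17 + 15)) = 3*((2*M)*32) = 3*(64*M) = 192*M)
B(V) = -150 - 1536*V (B(V) = 618 + 192*(-4 - 4*V*2) = 618 + 192*(-4 - 8*V) = 618 + (-768 - 1536*V) = -150 - 1536*V)
B(1/(544 + L(42))) - 4718394 = (-150 - 1536/(544 - 29)) - 4718394 = (-150 - 1536/515) - 4718394 = -78786/515 - 4718394 = -2430051696/515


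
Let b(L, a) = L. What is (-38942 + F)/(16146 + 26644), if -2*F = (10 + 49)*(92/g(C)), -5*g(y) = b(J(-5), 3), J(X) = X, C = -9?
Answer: -20828/21395 ≈ -0.97350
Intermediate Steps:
g(y) = 1 (g(y) = -⅕*(-5) = 1)
F = -2714 (F = -(10 + 49)*92/1/2 = -59*92*1/2 = -59*92/2 = -½*5428 = -2714)
(-38942 + F)/(16146 + 26644) = (-38942 - 2714)/(16146 + 26644) = -41656/42790 = -41656*1/42790 = -20828/21395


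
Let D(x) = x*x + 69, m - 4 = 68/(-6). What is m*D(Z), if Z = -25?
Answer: -15268/3 ≈ -5089.3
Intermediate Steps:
m = -22/3 (m = 4 + 68/(-6) = 4 + 68*(-1/6) = 4 - 34/3 = -22/3 ≈ -7.3333)
D(x) = 69 + x**2 (D(x) = x**2 + 69 = 69 + x**2)
m*D(Z) = -22*(69 + (-25)**2)/3 = -22*(69 + 625)/3 = -22/3*694 = -15268/3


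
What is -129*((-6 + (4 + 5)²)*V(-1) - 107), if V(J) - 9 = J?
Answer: -63597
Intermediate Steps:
V(J) = 9 + J
-129*((-6 + (4 + 5)²)*V(-1) - 107) = -129*((-6 + (4 + 5)²)*(9 - 1) - 107) = -129*((-6 + 9²)*8 - 107) = -129*((-6 + 81)*8 - 107) = -129*(75*8 - 107) = -129*(600 - 107) = -129*493 = -63597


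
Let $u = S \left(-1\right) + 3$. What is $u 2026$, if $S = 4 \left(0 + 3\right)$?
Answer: $-18234$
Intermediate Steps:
$S = 12$ ($S = 4 \cdot 3 = 12$)
$u = -9$ ($u = 12 \left(-1\right) + 3 = -12 + 3 = -9$)
$u 2026 = \left(-9\right) 2026 = -18234$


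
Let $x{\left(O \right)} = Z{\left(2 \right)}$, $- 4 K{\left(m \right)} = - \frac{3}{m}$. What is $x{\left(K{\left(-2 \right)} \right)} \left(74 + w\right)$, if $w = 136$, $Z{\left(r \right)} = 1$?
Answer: $210$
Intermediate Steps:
$K{\left(m \right)} = \frac{3}{4 m}$ ($K{\left(m \right)} = - \frac{\left(-3\right) \frac{1}{m}}{4} = \frac{3}{4 m}$)
$x{\left(O \right)} = 1$
$x{\left(K{\left(-2 \right)} \right)} \left(74 + w\right) = 1 \left(74 + 136\right) = 1 \cdot 210 = 210$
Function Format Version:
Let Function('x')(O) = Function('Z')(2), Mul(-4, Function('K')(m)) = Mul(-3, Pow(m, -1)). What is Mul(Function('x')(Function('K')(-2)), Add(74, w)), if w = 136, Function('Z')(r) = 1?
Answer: 210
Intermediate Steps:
Function('K')(m) = Mul(Rational(3, 4), Pow(m, -1)) (Function('K')(m) = Mul(Rational(-1, 4), Mul(-3, Pow(m, -1))) = Mul(Rational(3, 4), Pow(m, -1)))
Function('x')(O) = 1
Mul(Function('x')(Function('K')(-2)), Add(74, w)) = Mul(1, Add(74, 136)) = Mul(1, 210) = 210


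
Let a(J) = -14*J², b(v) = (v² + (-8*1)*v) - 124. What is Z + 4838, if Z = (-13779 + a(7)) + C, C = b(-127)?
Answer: 7394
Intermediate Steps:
b(v) = -124 + v² - 8*v (b(v) = (v² - 8*v) - 124 = -124 + v² - 8*v)
C = 17021 (C = -124 + (-127)² - 8*(-127) = -124 + 16129 + 1016 = 17021)
Z = 2556 (Z = (-13779 - 14*7²) + 17021 = (-13779 - 14*49) + 17021 = (-13779 - 686) + 17021 = -14465 + 17021 = 2556)
Z + 4838 = 2556 + 4838 = 7394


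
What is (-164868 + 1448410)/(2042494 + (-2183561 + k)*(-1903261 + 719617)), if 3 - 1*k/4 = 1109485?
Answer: 641771/3918743884205 ≈ 1.6377e-7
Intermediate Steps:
k = -4437928 (k = 12 - 4*1109485 = 12 - 4437940 = -4437928)
(-164868 + 1448410)/(2042494 + (-2183561 + k)*(-1903261 + 719617)) = (-164868 + 1448410)/(2042494 + (-2183561 - 4437928)*(-1903261 + 719617)) = 1283542/(2042494 - 6621489*(-1183644)) = 1283542/(2042494 + 7837485725916) = 1283542/7837487768410 = 1283542*(1/7837487768410) = 641771/3918743884205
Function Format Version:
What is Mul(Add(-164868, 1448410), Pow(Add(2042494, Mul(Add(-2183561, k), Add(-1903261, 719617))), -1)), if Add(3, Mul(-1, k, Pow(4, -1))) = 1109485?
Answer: Rational(641771, 3918743884205) ≈ 1.6377e-7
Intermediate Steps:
k = -4437928 (k = Add(12, Mul(-4, 1109485)) = Add(12, -4437940) = -4437928)
Mul(Add(-164868, 1448410), Pow(Add(2042494, Mul(Add(-2183561, k), Add(-1903261, 719617))), -1)) = Mul(Add(-164868, 1448410), Pow(Add(2042494, Mul(Add(-2183561, -4437928), Add(-1903261, 719617))), -1)) = Mul(1283542, Pow(Add(2042494, Mul(-6621489, -1183644)), -1)) = Mul(1283542, Pow(Add(2042494, 7837485725916), -1)) = Mul(1283542, Pow(7837487768410, -1)) = Mul(1283542, Rational(1, 7837487768410)) = Rational(641771, 3918743884205)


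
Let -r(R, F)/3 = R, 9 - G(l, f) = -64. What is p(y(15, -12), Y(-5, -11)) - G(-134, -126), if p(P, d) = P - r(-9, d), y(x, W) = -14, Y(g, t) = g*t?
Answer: -114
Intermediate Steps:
G(l, f) = 73 (G(l, f) = 9 - 1*(-64) = 9 + 64 = 73)
r(R, F) = -3*R
p(P, d) = -27 + P (p(P, d) = P - (-3)*(-9) = P - 1*27 = P - 27 = -27 + P)
p(y(15, -12), Y(-5, -11)) - G(-134, -126) = (-27 - 14) - 1*73 = -41 - 73 = -114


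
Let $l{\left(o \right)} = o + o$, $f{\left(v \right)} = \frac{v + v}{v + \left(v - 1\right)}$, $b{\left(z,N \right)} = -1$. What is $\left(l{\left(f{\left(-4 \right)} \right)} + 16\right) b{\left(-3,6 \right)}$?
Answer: $- \frac{160}{9} \approx -17.778$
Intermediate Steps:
$f{\left(v \right)} = \frac{2 v}{-1 + 2 v}$ ($f{\left(v \right)} = \frac{2 v}{v + \left(-1 + v\right)} = \frac{2 v}{-1 + 2 v}$)
$l{\left(o \right)} = 2 o$
$\left(l{\left(f{\left(-4 \right)} \right)} + 16\right) b{\left(-3,6 \right)} = \left(2 \cdot 2 \left(-4\right) \frac{1}{-1 + 2 \left(-4\right)} + 16\right) \left(-1\right) = \left(2 \cdot 2 \left(-4\right) \frac{1}{-1 - 8} + 16\right) \left(-1\right) = \left(2 \cdot 2 \left(-4\right) \frac{1}{-9} + 16\right) \left(-1\right) = \left(2 \cdot 2 \left(-4\right) \left(- \frac{1}{9}\right) + 16\right) \left(-1\right) = \left(2 \cdot \frac{8}{9} + 16\right) \left(-1\right) = \left(\frac{16}{9} + 16\right) \left(-1\right) = \frac{160}{9} \left(-1\right) = - \frac{160}{9}$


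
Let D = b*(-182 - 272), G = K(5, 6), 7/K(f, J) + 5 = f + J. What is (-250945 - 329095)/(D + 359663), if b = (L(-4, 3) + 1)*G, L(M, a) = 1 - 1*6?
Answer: -348024/217069 ≈ -1.6033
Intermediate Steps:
K(f, J) = 7/(-5 + J + f) (K(f, J) = 7/(-5 + (f + J)) = 7/(-5 + (J + f)) = 7/(-5 + J + f))
G = 7/6 (G = 7/(-5 + 6 + 5) = 7/6 ≈ 1.1667)
L(M, a) = -5 (L(M, a) = 1 - 6 = -5)
b = -14/3 (b = (-5 + 1)*(7/6) = -4*7/6 = -14/3 ≈ -4.6667)
D = 6356/3 (D = -14*(-182 - 272)/3 = -14/3*(-454) = 6356/3 ≈ 2118.7)
(-250945 - 329095)/(D + 359663) = (-250945 - 329095)/(6356/3 + 359663) = -580040/1085345/3 = -580040*3/1085345 = -348024/217069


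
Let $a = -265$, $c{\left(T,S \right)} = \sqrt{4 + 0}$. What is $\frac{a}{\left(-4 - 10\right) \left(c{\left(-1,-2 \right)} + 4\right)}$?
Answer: $\frac{265}{84} \approx 3.1548$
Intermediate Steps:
$c{\left(T,S \right)} = 2$ ($c{\left(T,S \right)} = \sqrt{4} = 2$)
$\frac{a}{\left(-4 - 10\right) \left(c{\left(-1,-2 \right)} + 4\right)} = \frac{1}{\left(-4 - 10\right) \left(2 + 4\right)} \left(-265\right) = \frac{1}{\left(-14\right) 6} \left(-265\right) = \frac{1}{-84} \left(-265\right) = \left(- \frac{1}{84}\right) \left(-265\right) = \frac{265}{84}$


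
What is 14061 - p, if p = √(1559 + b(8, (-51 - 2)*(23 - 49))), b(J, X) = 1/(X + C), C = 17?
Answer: 14061 - √337094930/465 ≈ 14022.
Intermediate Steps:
b(J, X) = 1/(17 + X) (b(J, X) = 1/(X + 17) = 1/(17 + X))
p = √337094930/465 (p = √(1559 + 1/(17 + (-51 - 2)*(23 - 49))) = √(1559 + 1/(17 - 53*(-26))) = √(1559 + 1/(17 + 1378)) = √(1559 + 1/1395) = √(2174806/1395) = √337094930/465 ≈ 39.484)
14061 - p = 14061 - √337094930/465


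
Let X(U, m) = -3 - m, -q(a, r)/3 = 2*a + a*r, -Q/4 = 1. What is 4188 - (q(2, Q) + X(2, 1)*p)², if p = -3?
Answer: 3612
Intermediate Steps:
Q = -4 (Q = -4*1 = -4)
q(a, r) = -6*a - 3*a*r (q(a, r) = -3*(2*a + a*r) = -6*a - 3*a*r)
4188 - (q(2, Q) + X(2, 1)*p)² = 4188 - (-3*2*(2 - 4) + (-3 - 1*1)*(-3))² = 4188 - (-3*2*(-2) + (-3 - 1)*(-3))² = 4188 - (12 - 4*(-3))² = 4188 - (12 + 12)² = 4188 - 1*24² = 4188 - 1*576 = 4188 - 576 = 3612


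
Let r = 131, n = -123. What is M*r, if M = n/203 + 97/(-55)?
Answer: -3465736/11165 ≈ -310.41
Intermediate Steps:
M = -26456/11165 (M = -123/203 + 97/(-55) = -123*1/203 + 97*(-1/55) = -123/203 - 97/55 = -26456/11165 ≈ -2.3695)
M*r = -26456/11165*131 = -3465736/11165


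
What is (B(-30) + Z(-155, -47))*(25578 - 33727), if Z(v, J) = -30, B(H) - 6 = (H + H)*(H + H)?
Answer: -29140824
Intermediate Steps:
B(H) = 6 + 4*H² (B(H) = 6 + (H + H)*(H + H) = 6 + (2*H)*(2*H) = 6 + 4*H²)
(B(-30) + Z(-155, -47))*(25578 - 33727) = ((6 + 4*(-30)²) - 30)*(25578 - 33727) = ((6 + 4*900) - 30)*(-8149) = ((6 + 3600) - 30)*(-8149) = (3606 - 30)*(-8149) = 3576*(-8149) = -29140824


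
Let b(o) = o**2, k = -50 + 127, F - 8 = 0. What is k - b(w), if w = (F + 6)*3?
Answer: -1687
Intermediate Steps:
F = 8 (F = 8 + 0 = 8)
k = 77
w = 42 (w = (8 + 6)*3 = 14*3 = 42)
k - b(w) = 77 - 1*42**2 = 77 - 1*1764 = 77 - 1764 = -1687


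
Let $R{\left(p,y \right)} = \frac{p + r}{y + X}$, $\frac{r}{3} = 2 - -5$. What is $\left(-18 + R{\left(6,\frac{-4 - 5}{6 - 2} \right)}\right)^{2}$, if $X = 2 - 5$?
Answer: $\frac{26244}{49} \approx 535.59$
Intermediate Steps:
$X = -3$ ($X = 2 - 5 = -3$)
$r = 21$ ($r = 3 \left(2 - -5\right) = 3 \left(2 + 5\right) = 3 \cdot 7 = 21$)
$R{\left(p,y \right)} = \frac{21 + p}{-3 + y}$ ($R{\left(p,y \right)} = \frac{p + 21}{y - 3} = \frac{21 + p}{-3 + y}$)
$\left(-18 + R{\left(6,\frac{-4 - 5}{6 - 2} \right)}\right)^{2} = \left(-18 + \frac{21 + 6}{-3 + \frac{-4 - 5}{6 - 2}}\right)^{2} = \left(-18 + \frac{1}{-3 - \frac{9}{4}} \cdot 27\right)^{2} = \left(-18 + \frac{1}{- \frac{21}{4}} \cdot 27\right)^{2} = \left(-18 - \frac{36}{7}\right)^{2} = \left(- \frac{162}{7}\right)^{2} = \frac{26244}{49}$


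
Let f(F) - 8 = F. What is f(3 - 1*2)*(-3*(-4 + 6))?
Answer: -54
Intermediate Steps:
f(F) = 8 + F
f(3 - 1*2)*(-3*(-4 + 6)) = (8 + (3 - 1*2))*(-3*(-4 + 6)) = (8 + (3 - 2))*(-3*2) = (8 + 1)*(-6) = 9*(-6) = -54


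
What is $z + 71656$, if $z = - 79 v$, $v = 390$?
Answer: $40846$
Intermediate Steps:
$z = -30810$ ($z = \left(-79\right) 390 = -30810$)
$z + 71656 = -30810 + 71656 = 40846$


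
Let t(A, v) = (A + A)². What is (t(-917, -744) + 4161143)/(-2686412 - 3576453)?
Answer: -1074957/894695 ≈ -1.2015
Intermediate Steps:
t(A, v) = 4*A² (t(A, v) = (2*A)² = 4*A²)
(t(-917, -744) + 4161143)/(-2686412 - 3576453) = (4*(-917)² + 4161143)/(-2686412 - 3576453) = (4*840889 + 4161143)/(-6262865) = (3363556 + 4161143)*(-1/6262865) = 7524699*(-1/6262865) = -1074957/894695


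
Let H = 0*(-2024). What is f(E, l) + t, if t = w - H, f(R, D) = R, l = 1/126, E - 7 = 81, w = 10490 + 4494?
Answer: 15072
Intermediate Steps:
w = 14984
E = 88 (E = 7 + 81 = 88)
l = 1/126 ≈ 0.0079365
H = 0
t = 14984 (t = 14984 - 1*0 = 14984 + 0 = 14984)
f(E, l) + t = 88 + 14984 = 15072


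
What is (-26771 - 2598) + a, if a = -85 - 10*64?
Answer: -30094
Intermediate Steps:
a = -725 (a = -85 - 640 = -725)
(-26771 - 2598) + a = (-26771 - 2598) - 725 = -29369 - 725 = -30094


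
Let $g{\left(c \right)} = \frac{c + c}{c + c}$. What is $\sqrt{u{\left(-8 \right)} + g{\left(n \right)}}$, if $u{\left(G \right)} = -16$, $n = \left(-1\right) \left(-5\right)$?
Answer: $i \sqrt{15} \approx 3.873 i$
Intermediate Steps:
$n = 5$
$g{\left(c \right)} = 1$ ($g{\left(c \right)} = \frac{2 c}{2 c} = 2 c \frac{1}{2 c} = 1$)
$\sqrt{u{\left(-8 \right)} + g{\left(n \right)}} = \sqrt{-16 + 1} = \sqrt{-15} = i \sqrt{15}$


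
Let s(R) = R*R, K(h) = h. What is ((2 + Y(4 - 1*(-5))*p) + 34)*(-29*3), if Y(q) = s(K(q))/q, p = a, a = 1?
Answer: -3915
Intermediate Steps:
p = 1
s(R) = R²
Y(q) = q (Y(q) = q²/q = q)
((2 + Y(4 - 1*(-5))*p) + 34)*(-29*3) = ((2 + (4 - 1*(-5))*1) + 34)*(-29*3) = ((2 + (4 + 5)*1) + 34)*(-87) = ((2 + 9*1) + 34)*(-87) = ((2 + 9) + 34)*(-87) = (11 + 34)*(-87) = 45*(-87) = -3915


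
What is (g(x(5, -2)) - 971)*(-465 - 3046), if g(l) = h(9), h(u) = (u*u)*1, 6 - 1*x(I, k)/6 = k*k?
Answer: 3124790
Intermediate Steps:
x(I, k) = 36 - 6*k**2 (x(I, k) = 36 - 6*k*k = 36 - 6*k**2)
h(u) = u**2 (h(u) = u**2*1 = u**2)
g(l) = 81 (g(l) = 9**2 = 81)
(g(x(5, -2)) - 971)*(-465 - 3046) = (81 - 971)*(-465 - 3046) = -890*(-3511) = 3124790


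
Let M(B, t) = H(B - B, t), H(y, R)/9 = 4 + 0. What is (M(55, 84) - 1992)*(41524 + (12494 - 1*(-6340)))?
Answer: -118060248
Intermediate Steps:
H(y, R) = 36 (H(y, R) = 9*(4 + 0) = 9*4 = 36)
M(B, t) = 36
(M(55, 84) - 1992)*(41524 + (12494 - 1*(-6340))) = (36 - 1992)*(41524 + (12494 - 1*(-6340))) = -1956*(41524 + (12494 + 6340)) = -1956*(41524 + 18834) = -1956*60358 = -118060248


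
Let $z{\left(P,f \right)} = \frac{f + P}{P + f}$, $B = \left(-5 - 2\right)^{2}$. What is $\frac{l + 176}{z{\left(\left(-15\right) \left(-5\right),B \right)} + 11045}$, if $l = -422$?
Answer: $- \frac{41}{1841} \approx -0.022271$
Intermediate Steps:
$B = 49$ ($B = \left(-7\right)^{2} = 49$)
$z{\left(P,f \right)} = 1$ ($z{\left(P,f \right)} = \frac{P + f}{P + f} = 1$)
$\frac{l + 176}{z{\left(\left(-15\right) \left(-5\right),B \right)} + 11045} = \frac{-422 + 176}{1 + 11045} = \frac{1}{11046} \left(-246\right) = - \frac{41}{1841}$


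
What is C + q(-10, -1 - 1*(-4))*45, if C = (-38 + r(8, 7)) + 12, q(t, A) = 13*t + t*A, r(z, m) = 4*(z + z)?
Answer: -7162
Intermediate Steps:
r(z, m) = 8*z (r(z, m) = 4*(2*z) = 8*z)
q(t, A) = 13*t + A*t
C = 38 (C = (-38 + 8*8) + 12 = (-38 + 64) + 12 = 26 + 12 = 38)
C + q(-10, -1 - 1*(-4))*45 = 38 - 10*(13 + (-1 - 1*(-4)))*45 = 38 - 10*(13 + (-1 + 4))*45 = 38 - 10*(13 + 3)*45 = 38 - 10*16*45 = 38 - 160*45 = 38 - 7200 = -7162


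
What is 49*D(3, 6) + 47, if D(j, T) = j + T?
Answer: 488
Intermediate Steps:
D(j, T) = T + j
49*D(3, 6) + 47 = 49*(6 + 3) + 47 = 49*9 + 47 = 441 + 47 = 488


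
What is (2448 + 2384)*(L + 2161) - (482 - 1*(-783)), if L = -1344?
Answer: 3946479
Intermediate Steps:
(2448 + 2384)*(L + 2161) - (482 - 1*(-783)) = (2448 + 2384)*(-1344 + 2161) - (482 - 1*(-783)) = 4832*817 - (482 + 783) = 3947744 - 1*1265 = 3947744 - 1265 = 3946479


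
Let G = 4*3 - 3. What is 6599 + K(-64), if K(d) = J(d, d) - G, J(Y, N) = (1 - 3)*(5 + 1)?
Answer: 6578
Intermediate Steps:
J(Y, N) = -12 (J(Y, N) = -2*6 = -12)
G = 9 (G = 12 - 3 = 9)
K(d) = -21 (K(d) = -12 - 1*9 = -12 - 9 = -21)
6599 + K(-64) = 6599 - 21 = 6578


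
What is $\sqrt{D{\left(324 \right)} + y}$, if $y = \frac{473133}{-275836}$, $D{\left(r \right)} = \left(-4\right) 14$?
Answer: $\frac{i \sqrt{1097823763091}}{137918} \approx 7.5971 i$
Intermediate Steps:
$D{\left(r \right)} = -56$
$y = - \frac{473133}{275836}$ ($y = 473133 \left(- \frac{1}{275836}\right) = - \frac{473133}{275836} \approx -1.7153$)
$\sqrt{D{\left(324 \right)} + y} = \sqrt{-56 - \frac{473133}{275836}} = \sqrt{- \frac{15919949}{275836}} = \frac{i \sqrt{1097823763091}}{137918}$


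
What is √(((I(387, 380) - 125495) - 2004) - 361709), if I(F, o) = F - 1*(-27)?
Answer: 19*I*√1354 ≈ 699.14*I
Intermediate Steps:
I(F, o) = 27 + F (I(F, o) = F + 27 = 27 + F)
√(((I(387, 380) - 125495) - 2004) - 361709) = √((((27 + 387) - 125495) - 2004) - 361709) = √(((414 - 125495) - 2004) - 361709) = √((-125081 - 2004) - 361709) = √(-127085 - 361709) = √(-488794) = 19*I*√1354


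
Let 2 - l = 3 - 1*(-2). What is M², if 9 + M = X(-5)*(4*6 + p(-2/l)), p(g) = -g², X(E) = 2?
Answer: 117649/81 ≈ 1452.5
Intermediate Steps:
l = -3 (l = 2 - (3 - 1*(-2)) = 2 - (3 + 2) = 2 - 1*5 = 2 - 5 = -3)
M = 343/9 (M = -9 + 2*(4*6 - (-2/(-3))²) = -9 + 2*(24 - (-2*(-⅓))²) = -9 + 2*(24 - (⅔)²) = -9 + 2*(24 - 1*4/9) = -9 + 2*(24 - 4/9) = -9 + 2*(212/9) = -9 + 424/9 = 343/9 ≈ 38.111)
M² = (343/9)² = 117649/81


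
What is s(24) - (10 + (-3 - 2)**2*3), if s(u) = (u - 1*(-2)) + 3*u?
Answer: 13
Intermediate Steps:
s(u) = 2 + 4*u (s(u) = (u + 2) + 3*u = (2 + u) + 3*u = 2 + 4*u)
s(24) - (10 + (-3 - 2)**2*3) = (2 + 4*24) - (10 + (-3 - 2)**2*3) = (2 + 96) - (10 + (-5)**2*3) = 98 - (10 + 25*3) = 98 - (10 + 75) = 98 - 1*85 = 98 - 85 = 13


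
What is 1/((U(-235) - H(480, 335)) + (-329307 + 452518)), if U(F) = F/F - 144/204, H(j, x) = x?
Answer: 17/2088897 ≈ 8.1383e-6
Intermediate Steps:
U(F) = 5/17 (U(F) = 1 - 144*1/204 = 1 - 12/17 = 5/17)
1/((U(-235) - H(480, 335)) + (-329307 + 452518)) = 1/((5/17 - 1*335) + (-329307 + 452518)) = 1/((5/17 - 335) + 123211) = 1/(-5690/17 + 123211) = 1/(2088897/17) = 17/2088897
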